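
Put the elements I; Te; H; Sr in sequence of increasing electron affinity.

Sr < H < Te < I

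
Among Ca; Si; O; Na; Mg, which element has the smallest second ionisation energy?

Ca

After 1 electron has been removed, what remains? Ca⁺ still has 1 valence electron; Si⁺ still has 3 valence electrons; O⁺ still has 5 valence electrons; Na⁺ is the bare [Ne] core; Mg⁺ still has 1 valence electron.
Breaking into a closed-shell core is much more expensive than removing a leftover valence electron — Na has the largest IE_2 here.
Valence configurations: Ca⁺ [Ar]4s¹, Si⁺ [Ne]3s²3p¹, O⁺ [He]2s²2p³, Mg⁺ [Ne]3s¹.
The numbers (kJ/mol): Ca 1145, Si 1577, O 3388, Na 4562, Mg 1451.
So the second ionization energies run Ca < Mg < Si < O < Na.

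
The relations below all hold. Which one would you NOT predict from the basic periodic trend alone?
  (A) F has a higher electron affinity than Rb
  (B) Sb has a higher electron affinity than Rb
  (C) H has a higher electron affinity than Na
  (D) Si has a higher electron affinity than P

The general trend: electron affinity increases across a period and decreases down a group.
(A) F (period 2, group 17) vs Rb (period 5, group 1): the stated order agrees with the simple trend.
(B) Sb (period 5, group 15) vs Rb (period 5, group 1): the stated order agrees with the simple trend.
(C) H (period 1, group 1) vs Na (period 3, group 1): the stated order agrees with the simple trend.
(D) Si (period 3, group 14) vs P (period 3, group 15): the stated order contradicts the simple trend.
The exception is (D): adding an electron to P's half-filled 3p³ is unfavourable, so Si (3p²) has the more exothermic EA.

(D)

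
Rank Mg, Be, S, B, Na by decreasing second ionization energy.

Na > B > S > Be > Mg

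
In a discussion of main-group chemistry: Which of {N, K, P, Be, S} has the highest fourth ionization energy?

Be

The fourth ionization energy removes an electron from the +3 ion. For each element: N³⁺ still has 2 valence electrons; K³⁺ is already 2 electrons into the core; P³⁺ still has 2 valence electrons; Be³⁺ is already 1 electron into the core; S³⁺ still has 3 valence electrons.
Usually core removal costs more than valence removal, but here the competition is close: a tightly held n=2 valence electron can cost more to remove than an n=3 core electron, so the actual values have to decide it.
Valence configurations: N³⁺ [He]2s², P³⁺ [Ne]3s², S³⁺ [Ne]3s²3p¹.
S³⁺ loses a lone 3p electron whereas P³⁺ must break into a filled 3s² pair, so IE_4(P) > IE_4(S) even though S has the higher nuclear charge.
The numbers (kJ/mol): N 7475, K 5877, P 4964, Be 21007, S 4556.
Overall IE_4 order: S < P < K < N < Be.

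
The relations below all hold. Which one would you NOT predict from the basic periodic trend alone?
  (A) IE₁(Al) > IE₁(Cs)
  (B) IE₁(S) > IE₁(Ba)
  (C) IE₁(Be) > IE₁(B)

The general trend: first ionisation energy increases across a period and decreases down a group.
(A) Al (period 3, group 13) vs Cs (period 6, group 1): the stated order agrees with the simple trend.
(B) S (period 3, group 16) vs Ba (period 6, group 2): the stated order agrees with the simple trend.
(C) Be (period 2, group 2) vs B (period 2, group 13): the stated order contradicts the simple trend.
The exception is (C): removing B's lone 2p electron is easier than breaking Be's filled 2s².

(C)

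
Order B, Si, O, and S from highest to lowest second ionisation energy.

O > B > S > Si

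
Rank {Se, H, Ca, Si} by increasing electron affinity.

Ca < H < Si < Se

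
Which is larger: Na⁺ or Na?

Na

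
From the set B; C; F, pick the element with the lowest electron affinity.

EA tends to increase across a period and decrease down a group, though the pattern is less regular than for IE or radius.
All lie in period 2, so electron affinity increases left to right.
The lowest electron affinity among these belongs to B.

B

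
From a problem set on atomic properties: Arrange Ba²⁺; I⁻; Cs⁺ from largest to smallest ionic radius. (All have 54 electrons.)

I⁻ > Cs⁺ > Ba²⁺

All of these have 54 electrons, so size is governed by nuclear charge alone: the more protons, the stronger the pull on the same electron cloud, and the smaller the ion.
Nuclear charges: Ba²⁺ (Z=56), Cs⁺ (Z=55), I⁻ (Z=53).
Largest to smallest: I⁻ > Cs⁺ > Ba²⁺.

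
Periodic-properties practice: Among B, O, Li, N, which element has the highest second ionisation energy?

The second ionization energy removes an electron from the +1 ion. For each element: B⁺ still has 2 valence electrons; O⁺ still has 5 valence electrons; Li⁺ is the bare [He] core; N⁺ still has 4 valence electrons.
Core electrons are held far more tightly than valence electrons, so Li tops the IE_2 order.
Valence configurations: B⁺ [He]2s², O⁺ [He]2s²2p³, N⁺ [He]2s²2p².
The numbers (kJ/mol): B 2427, O 3388, Li 7298, N 2856.
Putting it together, IE_2: B < N < O < Li.

Li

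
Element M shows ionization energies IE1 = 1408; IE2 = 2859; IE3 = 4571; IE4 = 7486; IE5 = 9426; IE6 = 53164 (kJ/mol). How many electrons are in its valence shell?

5

Look for the largest jump between consecutive ionization energies: IE6/IE5 ≈ 5.6, far larger than any earlier ratio.
That jump marks the point where a core electron is being removed. So the atom has 5 valence electrons.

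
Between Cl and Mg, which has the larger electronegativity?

Mg is in period 3, group 2; Cl is in period 3, group 17.
Atoms toward the upper right of the periodic table pull bonding electrons most strongly.
All lie in period 3, so electronegativity increases left to right.
So Cl has the larger electronegativity (Cl > Mg).

Cl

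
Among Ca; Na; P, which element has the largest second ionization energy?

IE_2 is the cost of taking one more electron from the +1 cation: Ca⁺ still has 1 valence electron; Na⁺ is the bare [Ne] core; P⁺ still has 4 valence electrons.
Breaking into a closed-shell core is much more expensive than removing a leftover valence electron — Na has the largest IE_2 here.
Valence configurations: Ca⁺ [Ar]4s¹, P⁺ [Ne]3s²3p².
Tabulated IE_2 (kJ/mol): Ca 1145, Na 4562, P 1907.
So the second ionization energies run Ca < P < Na.

Na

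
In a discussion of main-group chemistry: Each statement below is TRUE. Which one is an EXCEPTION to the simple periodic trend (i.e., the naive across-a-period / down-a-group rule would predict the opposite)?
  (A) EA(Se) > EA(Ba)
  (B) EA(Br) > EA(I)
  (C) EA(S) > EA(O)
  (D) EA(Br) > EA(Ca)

The general trend: electron affinity increases across a period and decreases down a group.
(A) Se (period 4, group 16) vs Ba (period 6, group 2): the stated order agrees with the simple trend.
(B) Br (period 4, group 17) vs I (period 5, group 17): the stated order agrees with the simple trend.
(C) S (period 3, group 16) vs O (period 2, group 16): the stated order contradicts the simple trend.
(D) Br (period 4, group 17) vs Ca (period 4, group 2): the stated order agrees with the simple trend.
The exception is (C): the compact 2p subshell of O repels the added electron more than S's larger 3p does.

(C)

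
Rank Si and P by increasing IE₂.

Si < P

After 1 electron has been removed, what remains? Si⁺ still has 3 valence electrons; P⁺ still has 4 valence electrons.
All are still removing valence electrons, so compare the +1 ions as you would atoms: IE_2 generally rises across a period (higher Z_eff) and falls down a group (larger shell), subject to the usual subshell exceptions.
Valence configurations: Si⁺ [Ne]3s²3p¹, P⁺ [Ne]3s²3p².
The numbers (kJ/mol): Si 1577, P 1907.
Hence IE_2: Si < P.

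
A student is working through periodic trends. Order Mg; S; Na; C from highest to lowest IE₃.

Mg > Na > C > S

Consider each +2 ion: Mg²⁺ is the bare [Ne] core; S²⁺ still has 4 valence electrons; Na²⁺ is already 1 electron into the core; C²⁺ still has 2 valence electrons.
Breaking into a closed-shell core is much more expensive than removing a leftover valence electron — Na and Mg have the largest IE_3 here.
Valence configurations: S²⁺ [Ne]3s²3p², C²⁺ [He]2s².
Tabulated IE_3 (kJ/mol): Mg 7733, S 3357, Na 6910, C 4620.
Overall IE_3 order: S < C < Na < Mg.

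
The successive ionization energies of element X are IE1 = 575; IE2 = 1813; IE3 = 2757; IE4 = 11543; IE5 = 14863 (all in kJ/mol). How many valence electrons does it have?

3

Look for the largest jump between consecutive ionization energies: IE4/IE3 ≈ 4.2, far larger than any earlier ratio.
That jump marks the point where a core electron is being removed. So the atom has 3 valence electrons.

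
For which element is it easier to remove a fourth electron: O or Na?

O

After 3 electrons have been removed, what remains? O³⁺ still has 3 valence electrons; Na³⁺ is already 2 electrons into the core.
Core electrons are held far more tightly than valence electrons, so Na tops the IE_4 order.
Tabulated IE_4 (kJ/mol): O 7469, Na 9543.
So the fourth ionization energies run O < Na.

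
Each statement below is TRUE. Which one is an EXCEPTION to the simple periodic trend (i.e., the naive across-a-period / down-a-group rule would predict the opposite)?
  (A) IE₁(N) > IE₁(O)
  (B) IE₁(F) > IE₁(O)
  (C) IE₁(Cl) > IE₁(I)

The general trend: IE₁ increases across a period and decreases down a group.
(A) N (period 2, group 15) vs O (period 2, group 16): the stated order contradicts the simple trend.
(B) F (period 2, group 17) vs O (period 2, group 16): the stated order agrees with the simple trend.
(C) Cl (period 3, group 17) vs I (period 5, group 17): the stated order agrees with the simple trend.
The exception is (A): pairing an electron in O's 2p⁴ costs repulsion energy, so O ionizes more easily than half-filled N (2p³).

(A)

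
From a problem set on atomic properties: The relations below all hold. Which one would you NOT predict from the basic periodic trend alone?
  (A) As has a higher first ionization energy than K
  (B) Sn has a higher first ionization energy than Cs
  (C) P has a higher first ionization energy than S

(C)

The general trend: first ionization energy increases across a period and decreases down a group.
(A) As (period 4, group 15) vs K (period 4, group 1): the stated order agrees with the simple trend.
(B) Sn (period 5, group 14) vs Cs (period 6, group 1): the stated order agrees with the simple trend.
(C) P (period 3, group 15) vs S (period 3, group 16): the stated order contradicts the simple trend.
The exception is (C): S (3p⁴) ionizes more easily than half-filled P (3p³) because the paired 3p electron in S is pushed out by e⁻–e⁻ repulsion.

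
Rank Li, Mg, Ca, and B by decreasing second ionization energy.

After 1 electron has been removed, what remains? Li⁺ is the bare [He] core; Mg⁺ still has 1 valence electron; Ca⁺ still has 1 valence electron; B⁺ still has 2 valence electrons.
Breaking into a closed-shell core is much more expensive than removing a leftover valence electron — Li has the largest IE_2 here.
Valence configurations: Mg⁺ [Ne]3s¹, Ca⁺ [Ar]4s¹, B⁺ [He]2s².
Tabulated IE_2 (kJ/mol): Li 7298, Mg 1451, Ca 1145, B 2427.
Putting it together, IE_2: Ca < Mg < B < Li.

Li > B > Mg > Ca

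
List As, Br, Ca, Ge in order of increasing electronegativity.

Ca < Ge < As < Br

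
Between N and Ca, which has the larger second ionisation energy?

N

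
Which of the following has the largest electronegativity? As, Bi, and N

N is in period 2, group 15; As is in period 4, group 15; Bi is in period 6, group 15.
Atoms toward the upper right of the periodic table pull bonding electrons most strongly.
All are in group 15, so electronegativity increases up the group.
The largest electronegativity among these belongs to N.

N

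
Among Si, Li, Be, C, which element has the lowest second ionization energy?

Consider each +1 ion: Si⁺ still has 3 valence electrons; Li⁺ is the bare [He] core; Be⁺ still has 1 valence electron; C⁺ still has 3 valence electrons.
Pulling an electron out of a noble-gas core costs far more than removing a remaining valence electron, so Li sits at the high end of IE_2.
Valence configurations: Si⁺ [Ne]3s²3p¹, Be⁺ [He]2s¹, C⁺ [He]2s²2p¹.
Approximate IE_2 values (kJ/mol): Si 1577, Li 7298, Be 1757, C 2353.
Putting it together, IE_2: Si < Be < C < Li.

Si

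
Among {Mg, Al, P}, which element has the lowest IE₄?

P

IE_4 is the cost of taking one more electron from the +3 cation: Mg³⁺ is already 1 electron into the core; Al³⁺ is the bare [Ne] core; P³⁺ still has 2 valence electrons.
Core electrons are held far more tightly than valence electrons, so Mg and Al top the IE_4 order.
Approximate IE_4 values (kJ/mol): Mg 10543, Al 11577, P 4964.
Putting it together, IE_4: P < Mg < Al.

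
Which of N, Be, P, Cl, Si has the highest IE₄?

Be

After 3 electrons have been removed, what remains? N³⁺ still has 2 valence electrons; Be³⁺ is already 1 electron into the core; P³⁺ still has 2 valence electrons; Cl³⁺ still has 4 valence electrons; Si³⁺ still has 1 valence electron.
Breaking into a closed-shell core is much more expensive than removing a leftover valence electron — Be has the largest IE_4 here.
Valence configurations: N³⁺ [He]2s², P³⁺ [Ne]3s², Cl³⁺ [Ne]3s²3p², Si³⁺ [Ne]3s¹.
Approximate IE_4 values (kJ/mol): N 7475, Be 21007, P 4964, Cl 5159, Si 4356.
Putting it together, IE_4: Si < P < Cl < N < Be.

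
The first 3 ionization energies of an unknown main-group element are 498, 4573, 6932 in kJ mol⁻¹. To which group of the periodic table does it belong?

Look for the largest jump between consecutive ionization energies: IE2/IE1 ≈ 9.2, far larger than any earlier ratio.
That jump marks the point where a core electron is being removed. So the atom has 1 valence electron.
A main-group element with 1 valence electron is in group 1.

Group 1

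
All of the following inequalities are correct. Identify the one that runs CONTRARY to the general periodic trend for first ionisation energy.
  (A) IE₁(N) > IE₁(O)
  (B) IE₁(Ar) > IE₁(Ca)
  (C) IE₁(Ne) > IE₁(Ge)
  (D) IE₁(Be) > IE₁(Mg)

The general trend: first ionisation energy increases across a period and decreases down a group.
(A) N (period 2, group 15) vs O (period 2, group 16): the stated order contradicts the simple trend.
(B) Ar (period 3, group 18) vs Ca (period 4, group 2): the stated order agrees with the simple trend.
(C) Ne (period 2, group 18) vs Ge (period 4, group 14): the stated order agrees with the simple trend.
(D) Be (period 2, group 2) vs Mg (period 3, group 2): the stated order agrees with the simple trend.
The exception is (A): pairing an electron in O's 2p⁴ costs repulsion energy, so O ionizes more easily than half-filled N (2p³).

(A)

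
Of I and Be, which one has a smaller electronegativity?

Be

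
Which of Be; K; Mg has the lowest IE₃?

IE_3 is the cost of taking one more electron from the +2 cation: Be²⁺ is the bare [He] core; K²⁺ is already 1 electron into the core; Mg²⁺ is the bare [Ne] core.
All of these are removing an electron from a noble-gas core or deeper; the smaller core (lower principal quantum number) is held far more tightly, and within a period the higher nuclear charge binds the same core more tightly.
The numbers (kJ/mol): Be 14849, K 4420, Mg 7733.
Putting it together, IE_3: K < Mg < Be.

K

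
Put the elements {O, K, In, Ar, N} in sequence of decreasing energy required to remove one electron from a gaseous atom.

First ionization energy rises across a period (greater Z_eff holds electrons more tightly) and falls down a group (valence electrons are farther from the nucleus).
These span different periods and groups, so the two trends combine.
In > K: the two effects oppose for this pair; the across-period effect wins (558 vs 419 kJ/mol).
O > In: relative to In, both the across-period and down-group shifts push O's first ionization energy up.
N > O: this pair runs against the simple trend — see the exception note.
Ar > N: the two effects oppose for this pair; the across-period effect wins (1521 vs 1402 kJ/mol).
Note the exception: N has a higher first ionization energy than O, contrary to the simple trend — pairing an electron in O's 2p⁴ costs repulsion energy, so O ionizes more easily than half-filled N (2p³).
Approximate values (kJ/mol): N 1402, O 1314, Ar 1521, K 419, In 558.
So from highest to lowest: Ar > N > O > In > K.

Ar > N > O > In > K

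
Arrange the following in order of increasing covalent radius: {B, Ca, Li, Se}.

B, Se, Li, Ca

Li is in period 2, group 1; B is in period 2, group 13; Ca is in period 4, group 2; Se is in period 4, group 16.
Radius decreases left→right (rising Z_eff, same n) and increases top→bottom (higher n).
Here both period and group differ, so the two effects have to be weighed against each other.
Se > B: period and group pull opposite ways; the down-group shift dominates (116 vs 85 pm).
Li > Se: the two effects oppose for this pair; the across-period effect wins (133 vs 116 pm).
Ca > Li: period and group pull opposite ways; the down-group shift dominates (171 vs 133 pm).
For reference (pm): Li 133, B 85, Ca 171, Se 116.
So from smallest to largest: B < Se < Li < Ca.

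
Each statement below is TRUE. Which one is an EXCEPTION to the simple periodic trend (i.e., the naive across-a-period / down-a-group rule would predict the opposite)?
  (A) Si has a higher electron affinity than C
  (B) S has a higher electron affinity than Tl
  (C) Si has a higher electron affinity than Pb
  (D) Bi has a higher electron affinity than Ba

The general trend: electron affinity increases across a period and decreases down a group.
(A) Si (period 3, group 14) vs C (period 2, group 14): the stated order contradicts the simple trend.
(B) S (period 3, group 16) vs Tl (period 6, group 13): the stated order agrees with the simple trend.
(C) Si (period 3, group 14) vs Pb (period 6, group 14): the stated order agrees with the simple trend.
(D) Bi (period 6, group 15) vs Ba (period 6, group 2): the stated order agrees with the simple trend.
The exception is (A): Si's larger, more diffuse 3p orbitals accept an added electron slightly more readily than C's compact 2p.

(A)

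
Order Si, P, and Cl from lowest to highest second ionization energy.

Si, P, Cl

The second ionization energy removes an electron from the +1 ion. For each element: Si⁺ still has 3 valence electrons; P⁺ still has 4 valence electrons; Cl⁺ still has 6 valence electrons.
All are still removing valence electrons, so compare the +1 ions as you would atoms: IE_2 generally rises across a period (higher Z_eff) and falls down a group (larger shell), subject to the usual subshell exceptions.
Valence configurations: Si⁺ [Ne]3s²3p¹, P⁺ [Ne]3s²3p², Cl⁺ [Ne]3s²3p⁴.
Approximate IE_2 values (kJ/mol): Si 1577, P 1907, Cl 2298.
Overall IE_2 order: Si < P < Cl.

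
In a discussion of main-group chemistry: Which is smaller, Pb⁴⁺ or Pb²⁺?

Pb⁴⁺

Both ions have Z = 82 protons, but Pb⁴⁺ has lost more electrons, so its remaining electrons feel a larger effective nuclear charge per electron and are pulled in more tightly.
Higher positive charge → smaller ion, so Pb²⁺ > Pb⁴⁺.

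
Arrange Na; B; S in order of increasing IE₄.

S < Na < B

Consider each +3 ion: Na³⁺ is already 2 electrons into the core; B³⁺ is the bare [He] core; S³⁺ still has 3 valence electrons.
Core electrons are held far more tightly than valence electrons, so Na and B top the IE_4 order.
Approximate IE_4 values (kJ/mol): Na 9543, B 25026, S 4556.
So the fourth ionization energies run S < Na < B.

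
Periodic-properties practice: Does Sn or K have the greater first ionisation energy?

IE₁ increases left→right with effective nuclear charge and decreases top→bottom as the valence shell moves farther out.
These span different periods and groups, so the two trends combine.
Sn > K: the two effects oppose for this pair; the across-period effect wins (709 vs 419 kJ/mol).
Tabulated first ionization energy (kJ/mol): K 419, Sn 709.
So Sn has the greater first ionisation energy (Sn > K).

Sn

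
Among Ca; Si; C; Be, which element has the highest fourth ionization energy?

Be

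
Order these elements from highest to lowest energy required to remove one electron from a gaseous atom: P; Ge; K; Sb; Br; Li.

Br > P > Sb > Ge > Li > K

Li is in period 2, group 1; P is in period 3, group 15; K is in period 4, group 1; Ge is in period 4, group 14; Br is in period 4, group 17; Sb is in period 5, group 15.
IE₁ increases left→right with effective nuclear charge and decreases top→bottom as the valence shell moves farther out.
These span different periods and groups, so the two trends combine.
Li > K: they share group 1; the group trend gives Li the larger value.
Ge > Li: period and group pull opposite ways; the across-period shift dominates (762 vs 520 kJ/mol).
Sb > Ge: the two effects oppose for this pair; the across-period effect wins (831 vs 762 kJ/mol).
P > Sb: they share group 15; the group trend gives P the larger value.
Br > P: the two effects oppose for this pair; the across-period effect wins (1140 vs 1012 kJ/mol).
Approximate values (kJ/mol): Li 520, P 1012, K 419, Ge 762, Br 1140, Sb 831.
So from highest to lowest: Br > P > Sb > Ge > Li > K.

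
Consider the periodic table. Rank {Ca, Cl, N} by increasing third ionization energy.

Consider each +2 ion: Ca²⁺ is the bare [Ar] core; Cl²⁺ still has 5 valence electrons; N²⁺ still has 3 valence electrons.
Breaking into a closed-shell core is much more expensive than removing a leftover valence electron — Ca has the largest IE_3 here.
Valence configurations: Cl²⁺ [Ne]3s²3p³, N²⁺ [He]2s²2p¹.
Tabulated IE_3 (kJ/mol): Ca 4912, Cl 3822, N 4578.
Putting it together, IE_3: Cl < N < Ca.

Cl < N < Ca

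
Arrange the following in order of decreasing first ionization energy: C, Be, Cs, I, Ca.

Be is in period 2, group 2; C is in period 2, group 14; Ca is in period 4, group 2; I is in period 5, group 17; Cs is in period 6, group 1.
IE₁ increases left→right with effective nuclear charge and decreases top→bottom as the valence shell moves farther out.
Here both period and group differ, so the two effects have to be weighed against each other.
Ca > Cs: relative to Cs, both the across-period and down-group shifts push Ca's first ionization energy up.
Be > Ca: Be sits above Ca in group 2, so the down-group effect alone puts Be higher.
I > Be: the two effects oppose for this pair; the across-period effect wins (1008 vs 900 kJ/mol).
C > I: period and group pull opposite ways; the down-group shift dominates (1086 vs 1008 kJ/mol).
Tabulated first ionization energy (kJ/mol): Be 900, C 1086, Ca 590, I 1008, Cs 376.
So from highest to lowest: C > I > Be > Ca > Cs.

C > I > Be > Ca > Cs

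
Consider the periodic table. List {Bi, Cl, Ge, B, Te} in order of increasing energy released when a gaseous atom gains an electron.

EA tends to increase across a period and decrease down a group, though the pattern is less regular than for IE or radius.
These span different periods and groups, so the two trends combine.
Bi > B: period and group pull opposite ways; the across-period shift dominates (91 vs 27 kJ/mol).
Ge > Bi: the two effects oppose for this pair; the down-group effect wins (119 vs 91 kJ/mol).
Te > Ge: the two effects oppose for this pair; the across-period effect wins (190 vs 119 kJ/mol).
Cl > Te: relative to Te, both the across-period and down-group shifts push Cl's electron affinity up.
Tabulated electron affinity (kJ/mol): B 27, Cl 349, Ge 119, Te 190, Bi 91.
So from lowest to highest: B < Bi < Ge < Te < Cl.

B, Bi, Ge, Te, Cl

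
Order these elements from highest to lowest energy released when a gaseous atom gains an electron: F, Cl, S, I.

Cl > F > I > S

Electron affinity generally becomes more exothermic across a period toward the halogens and less exothermic down a group.
Here both period and group differ, so the two effects have to be weighed against each other.
I > S: the two effects oppose for this pair; the across-period effect wins (295 vs 200 kJ/mol).
F > I: they share group 17; the group trend gives F the larger value.
Cl > F: this pair runs against the simple trend — see the exception note.
Note the exception: Cl has a higher electron affinity than F, contrary to the simple trend — F's small 2p subshell makes the incoming electron feel strong e⁻–e⁻ repulsion, so Cl actually releases more energy on gaining an electron.
For reference (kJ/mol): F 328, S 200, Cl 349, I 295.
So from highest to lowest: Cl > F > I > S.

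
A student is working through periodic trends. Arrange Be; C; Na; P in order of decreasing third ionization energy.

Be > Na > C > P

IE_3 is the cost of taking one more electron from the +2 cation: Be²⁺ is the bare [He] core; C²⁺ still has 2 valence electrons; Na²⁺ is already 1 electron into the core; P²⁺ still has 3 valence electrons.
Pulling an electron out of a noble-gas core costs far more than removing a remaining valence electron, so Na and Be sit at the high end of IE_3.
Valence configurations: C²⁺ [He]2s², P²⁺ [Ne]3s²3p¹.
Tabulated IE_3 (kJ/mol): Be 14849, C 4620, Na 6910, P 2914.
Overall IE_3 order: P < C < Na < Be.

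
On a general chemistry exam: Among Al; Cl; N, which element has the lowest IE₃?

Consider each +2 ion: Al²⁺ still has 1 valence electron; Cl²⁺ still has 5 valence electrons; N²⁺ still has 3 valence electrons.
All are still removing valence electrons, so compare the +2 ions as you would atoms: IE_3 generally rises across a period (higher Z_eff) and falls down a group (larger shell), subject to the usual subshell exceptions.
Valence configurations: Al²⁺ [Ne]3s¹, Cl²⁺ [Ne]3s²3p³, N²⁺ [He]2s²2p¹.
Tabulated IE_3 (kJ/mol): Al 2745, Cl 3822, N 4578.
Overall IE_3 order: Al < Cl < N.

Al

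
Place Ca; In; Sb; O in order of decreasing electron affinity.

O is in period 2, group 16; Ca is in period 4, group 2; In is in period 5, group 13; Sb is in period 5, group 15.
Electron affinity generally becomes more exothermic across a period toward the halogens and less exothermic down a group.
Here both period and group differ, so the two effects have to be weighed against each other.
In > Ca: the two effects oppose for this pair; the across-period effect wins (29 vs 2 kJ/mol).
Sb > In: Sb lies to the right of In in period 5, so the across-period effect alone puts Sb higher.
O > Sb: both effects reinforce here, so O is clearly the higher of the two.
For reference (kJ/mol): O 141, Ca 2, In 29, Sb 103.
So from highest to lowest: O > Sb > In > Ca.

O > Sb > In > Ca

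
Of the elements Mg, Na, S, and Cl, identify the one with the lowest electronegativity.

Na

Na is in period 3, group 1; Mg is in period 3, group 2; S is in period 3, group 16; Cl is in period 3, group 17.
EN rises left→right (higher Z_eff, smaller atoms) and falls top→bottom (larger, more shielded atoms).
All lie in period 3, so electronegativity increases left to right.
The lowest electronegativity among these belongs to Na.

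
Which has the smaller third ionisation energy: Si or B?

Si

Consider each +2 ion: Si²⁺ still has 2 valence electrons; B²⁺ still has 1 valence electron.
All are still removing valence electrons, so compare the +2 ions as you would atoms: IE_3 generally rises across a period (higher Z_eff) and falls down a group (larger shell), subject to the usual subshell exceptions.
Valence configurations: Si²⁺ [Ne]3s², B²⁺ [He]2s¹.
The numbers (kJ/mol): Si 3232, B 3660.
So the third ionization energies run Si < B.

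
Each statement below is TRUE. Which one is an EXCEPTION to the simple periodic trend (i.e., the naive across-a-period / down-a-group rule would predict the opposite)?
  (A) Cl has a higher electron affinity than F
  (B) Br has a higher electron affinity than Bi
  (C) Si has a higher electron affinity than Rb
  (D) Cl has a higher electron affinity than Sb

(A)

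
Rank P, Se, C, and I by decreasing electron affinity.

C is in period 2, group 14; P is in period 3, group 15; Se is in period 4, group 16; I is in period 5, group 17.
EA tends to increase across a period and decrease down a group, though the pattern is less regular than for IE or radius.
A diagonal step moves right (one effect) and down (the opposite effect) at once.
C > P: the two effects oppose for this pair; the down-group effect wins (122 vs 72 kJ/mol).
Se > C: period and group pull opposite ways; the across-period shift dominates (195 vs 122 kJ/mol).
I > Se: period and group pull opposite ways; the across-period shift dominates (295 vs 195 kJ/mol).
For reference (kJ/mol): C 122, P 72, Se 195, I 295.
So from highest to lowest: I > Se > C > P.

I, Se, C, P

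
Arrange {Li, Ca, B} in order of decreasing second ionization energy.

Li > B > Ca

IE_2 is the cost of taking one more electron from the +1 cation: Li⁺ is the bare [He] core; Ca⁺ still has 1 valence electron; B⁺ still has 2 valence electrons.
Core electrons are held far more tightly than valence electrons, so Li tops the IE_2 order.
Valence configurations: Ca⁺ [Ar]4s¹, B⁺ [He]2s².
The numbers (kJ/mol): Li 7298, Ca 1145, B 2427.
Hence IE_2: Ca < B < Li.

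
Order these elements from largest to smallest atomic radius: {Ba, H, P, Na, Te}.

Ba > Na > Te > P > H

H is in period 1, group 1; Na is in period 3, group 1; P is in period 3, group 15; Te is in period 5, group 16; Ba is in period 6, group 2.
Moving right in a period, electrons are added to the same shell under a stronger nuclear pull, so atoms get smaller; moving down, a new shell is opened and atoms get larger.
These span different periods and groups, so the two trends combine.
P > H: period and group pull opposite ways; the down-group shift dominates (111 vs 32 pm).
Te > P: the two effects oppose for this pair; the down-group effect wins (136 vs 111 pm).
Na > Te: period and group pull opposite ways; the across-period shift dominates (155 vs 136 pm).
Ba > Na: the two effects oppose for this pair; the down-group effect wins (196 vs 155 pm).
For reference (pm): H 32, Na 155, P 111, Te 136, Ba 196.
So from largest to smallest: Ba > Na > Te > P > H.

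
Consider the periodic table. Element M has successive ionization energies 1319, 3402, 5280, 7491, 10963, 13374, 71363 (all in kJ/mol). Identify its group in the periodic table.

Group 16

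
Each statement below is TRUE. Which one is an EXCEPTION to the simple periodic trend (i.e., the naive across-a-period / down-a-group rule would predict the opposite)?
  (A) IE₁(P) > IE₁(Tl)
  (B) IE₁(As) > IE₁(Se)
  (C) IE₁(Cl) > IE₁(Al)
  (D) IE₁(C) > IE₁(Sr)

(B)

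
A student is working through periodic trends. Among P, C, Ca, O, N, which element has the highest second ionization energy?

O

The second ionization energy removes an electron from the +1 ion. For each element: P⁺ still has 4 valence electrons; C⁺ still has 3 valence electrons; Ca⁺ still has 1 valence electron; O⁺ still has 5 valence electrons; N⁺ still has 4 valence electrons.
All are still removing valence electrons, so compare the +1 ions as you would atoms: IE_2 generally rises across a period (higher Z_eff) and falls down a group (larger shell), subject to the usual subshell exceptions.
Valence configurations: P⁺ [Ne]3s²3p², C⁺ [He]2s²2p¹, Ca⁺ [Ar]4s¹, O⁺ [He]2s²2p³, N⁺ [He]2s²2p².
The numbers (kJ/mol): P 1907, C 2353, Ca 1145, O 3388, N 2856.
Overall IE_2 order: Ca < P < C < N < O.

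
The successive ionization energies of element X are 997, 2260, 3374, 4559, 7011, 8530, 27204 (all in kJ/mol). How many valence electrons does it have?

6

Look for the largest jump between consecutive ionization energies: IE7/IE6 ≈ 3.2, far larger than any earlier ratio.
That jump marks the point where a core electron is being removed. So the atom has 6 valence electrons.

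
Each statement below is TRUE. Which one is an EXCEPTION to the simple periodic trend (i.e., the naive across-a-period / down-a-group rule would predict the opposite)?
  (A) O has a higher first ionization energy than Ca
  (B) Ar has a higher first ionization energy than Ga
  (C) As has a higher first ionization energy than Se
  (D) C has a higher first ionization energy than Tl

The general trend: first ionization energy increases across a period and decreases down a group.
(A) O (period 2, group 16) vs Ca (period 4, group 2): the stated order agrees with the simple trend.
(B) Ar (period 3, group 18) vs Ga (period 4, group 13): the stated order agrees with the simple trend.
(C) As (period 4, group 15) vs Se (period 4, group 16): the stated order contradicts the simple trend.
(D) C (period 2, group 14) vs Tl (period 6, group 13): the stated order agrees with the simple trend.
The exception is (C): Se (4p⁴) ionizes more easily than half-filled As (4p³).

(C)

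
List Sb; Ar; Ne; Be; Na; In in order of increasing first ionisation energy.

Be is in period 2, group 2; Ne is in period 2, group 18; Na is in period 3, group 1; Ar is in period 3, group 18; In is in period 5, group 13; Sb is in period 5, group 15.
Across a period the outer electron is held more tightly (higher IE₁); down a group it sits in a higher shell, more shielded, and comes off more easily.
These span different periods and groups, so the two trends combine.
In > Na: the two effects oppose for this pair; the across-period effect wins (558 vs 496 kJ/mol).
Sb > In: both are in period 5; the period trend gives Sb the larger value.
Be > Sb: period and group pull opposite ways; the down-group shift dominates (900 vs 831 kJ/mol).
Ar > Be: the two effects oppose for this pair; the across-period effect wins (1521 vs 900 kJ/mol).
Ne > Ar: Ne sits above Ar in group 18, so the down-group effect alone puts Ne higher.
For reference (kJ/mol): Be 900, Ne 2081, Na 496, Ar 1521, In 558, Sb 831.
So from lowest to highest: Na < In < Sb < Be < Ar < Ne.

Na, In, Sb, Be, Ar, Ne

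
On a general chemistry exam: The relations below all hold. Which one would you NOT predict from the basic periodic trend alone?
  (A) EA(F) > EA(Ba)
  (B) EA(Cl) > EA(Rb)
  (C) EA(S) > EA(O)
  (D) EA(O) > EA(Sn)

The general trend: electron affinity increases across a period and decreases down a group.
(A) F (period 2, group 17) vs Ba (period 6, group 2): the stated order agrees with the simple trend.
(B) Cl (period 3, group 17) vs Rb (period 5, group 1): the stated order agrees with the simple trend.
(C) S (period 3, group 16) vs O (period 2, group 16): the stated order contradicts the simple trend.
(D) O (period 2, group 16) vs Sn (period 5, group 14): the stated order agrees with the simple trend.
The exception is (C): the compact 2p subshell of O repels the added electron more than S's larger 3p does.

(C)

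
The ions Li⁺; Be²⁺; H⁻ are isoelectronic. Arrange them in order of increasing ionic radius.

Be²⁺ < Li⁺ < H⁻

All of these have 2 electrons, so size is governed by nuclear charge alone: the more protons, the stronger the pull on the same electron cloud, and the smaller the ion.
Nuclear charges: Be²⁺ (Z=4), Li⁺ (Z=3), H⁻ (Z=1).
Smallest to largest: Be²⁺ < Li⁺ < H⁻.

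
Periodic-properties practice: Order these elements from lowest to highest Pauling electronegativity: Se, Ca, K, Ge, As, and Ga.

K < Ca < Ga < Ge < As < Se

K is in period 4, group 1; Ca is in period 4, group 2; Ga is in period 4, group 13; Ge is in period 4, group 14; As is in period 4, group 15; Se is in period 4, group 16.
Electronegativity increases across a period and decreases down a group, tracking effective nuclear charge and atomic size.
All lie in period 4, so electronegativity increases left to right.
So from lowest to highest: K < Ca < Ga < Ge < As < Se.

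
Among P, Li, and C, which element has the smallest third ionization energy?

P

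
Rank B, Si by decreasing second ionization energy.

After 1 electron has been removed, what remains? B⁺ still has 2 valence electrons; Si⁺ still has 3 valence electrons.
All are still removing valence electrons, so compare the +1 ions as you would atoms: IE_2 generally rises across a period (higher Z_eff) and falls down a group (larger shell), subject to the usual subshell exceptions.
Valence configurations: B⁺ [He]2s², Si⁺ [Ne]3s²3p¹.
Tabulated IE_2 (kJ/mol): B 2427, Si 1577.
So the second ionization energies run Si < B.

B > Si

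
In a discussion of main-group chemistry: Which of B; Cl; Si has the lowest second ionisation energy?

Si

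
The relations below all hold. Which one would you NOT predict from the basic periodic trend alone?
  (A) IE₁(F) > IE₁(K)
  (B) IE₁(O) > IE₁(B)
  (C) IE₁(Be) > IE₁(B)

(C)

The general trend: first ionisation energy increases across a period and decreases down a group.
(A) F (period 2, group 17) vs K (period 4, group 1): the stated order agrees with the simple trend.
(B) O (period 2, group 16) vs B (period 2, group 13): the stated order agrees with the simple trend.
(C) Be (period 2, group 2) vs B (period 2, group 13): the stated order contradicts the simple trend.
The exception is (C): removing B's lone 2p electron is easier than breaking Be's filled 2s².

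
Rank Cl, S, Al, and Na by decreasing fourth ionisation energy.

IE_4 is the cost of taking one more electron from the +3 cation: Cl³⁺ still has 4 valence electrons; S³⁺ still has 3 valence electrons; Al³⁺ is the bare [Ne] core; Na³⁺ is already 2 electrons into the core.
Breaking into a closed-shell core is much more expensive than removing a leftover valence electron — Na and Al have the largest IE_4 here.
Valence configurations: Cl³⁺ [Ne]3s²3p², S³⁺ [Ne]3s²3p¹.
Approximate IE_4 values (kJ/mol): Cl 5159, S 4556, Al 11577, Na 9543.
So the fourth ionization energies run S < Cl < Na < Al.

Al > Na > Cl > S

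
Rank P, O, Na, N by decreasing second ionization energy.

The second ionization energy removes an electron from the +1 ion. For each element: P⁺ still has 4 valence electrons; O⁺ still has 5 valence electrons; Na⁺ is the bare [Ne] core; N⁺ still has 4 valence electrons.
Core electrons are held far more tightly than valence electrons, so Na tops the IE_2 order.
Valence configurations: P⁺ [Ne]3s²3p², O⁺ [He]2s²2p³, N⁺ [He]2s²2p².
Tabulated IE_2 (kJ/mol): P 1907, O 3388, Na 4562, N 2856.
Overall IE_2 order: P < N < O < Na.

Na > O > N > P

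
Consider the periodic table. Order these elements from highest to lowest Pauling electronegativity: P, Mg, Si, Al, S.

Mg is in period 3, group 2; Al is in period 3, group 13; Si is in period 3, group 14; P is in period 3, group 15; S is in period 3, group 16.
EN rises left→right (higher Z_eff, smaller atoms) and falls top→bottom (larger, more shielded atoms).
All lie in period 3, so electronegativity increases left to right.
So from highest to lowest: S > P > Si > Al > Mg.

S > P > Si > Al > Mg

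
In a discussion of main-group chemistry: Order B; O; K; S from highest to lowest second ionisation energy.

After 1 electron has been removed, what remains? B⁺ still has 2 valence electrons; O⁺ still has 5 valence electrons; K⁺ is the bare [Ar] core; S⁺ still has 5 valence electrons.
Usually core removal costs more than valence removal, but here the competition is close: a tightly held n=2 valence electron can cost more to remove than an n=3 core electron, so the actual values have to decide it.
Valence configurations: B⁺ [He]2s², O⁺ [He]2s²2p³, S⁺ [Ne]3s²3p³.
Approximate IE_2 values (kJ/mol): B 2427, O 3388, K 3052, S 2252.
Putting it together, IE_2: S < B < K < O.

O, K, B, S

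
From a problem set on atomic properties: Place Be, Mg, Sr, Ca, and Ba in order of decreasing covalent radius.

Ba > Sr > Ca > Mg > Be

Be is in period 2, group 2; Mg is in period 3, group 2; Ca is in period 4, group 2; Sr is in period 5, group 2; Ba is in period 6, group 2.
Moving right in a period, electrons are added to the same shell under a stronger nuclear pull, so atoms get smaller; moving down, a new shell is opened and atoms get larger.
All are in group 2, so atomic radius increases down the group.
So from largest to smallest: Ba > Sr > Ca > Mg > Be.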